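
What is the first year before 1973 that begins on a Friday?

Jan 1 advances by 2 weekdays after a leap year and by 1 after a common year.
1973: Jan 1 is Monday.
1972: Saturday (leap)
1971: Friday
1971 begins on a Friday

1971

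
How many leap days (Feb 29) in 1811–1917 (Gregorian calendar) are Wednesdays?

3

Leap years in 1811–1917: 26 of them.
Feb 29 weekday advances by 5 (mod 7) from one leap year to the next four years later (or differs when a century non-leap intervenes).
Leap-day weekdays: 1812:Sat 1816:Thu 1820:Tue 1824:Sun 1828:Fri 1832:Wed✓ 1836:Mon 1840:Sat 1844:Thu 1848:Tue 1852:Sun 1856:Fri 1860:Wed✓ 1864:Mon 1868:Sat 1872:Thu 1876:Tue 1880:Sun 1884:Fri 1888:Wed✓ 1892:Mon 1896:Sat 1904:Mon 1908:Sat 1912:Thu 1916:Tue
Wednesday: 1832, 1860, 1888 → 3.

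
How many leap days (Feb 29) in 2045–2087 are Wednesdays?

Leap years in 2045–2087: 10 of them.
Feb 29 weekday advances by 5 (mod 7) from one leap year to the next four years later (or differs when a century non-leap intervenes).
Leap-day weekdays: 2048:Sat 2052:Thu 2056:Tue 2060:Sun 2064:Fri 2068:Wed✓ 2072:Mon 2076:Sat 2080:Thu 2084:Tue
Wednesday: 2068 → 1.

1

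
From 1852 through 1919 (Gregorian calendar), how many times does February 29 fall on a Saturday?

Leap years in 1852–1919: 16 of them.
Feb 29 weekday advances by 5 (mod 7) from one leap year to the next four years later (or differs when a century non-leap intervenes).
Leap-day weekdays: 1852:Sun 1856:Fri 1860:Wed 1864:Mon 1868:Sat✓ 1872:Thu 1876:Tue 1880:Sun 1884:Fri 1888:Wed 1892:Mon 1896:Sat✓ 1904:Mon 1908:Sat✓ 1912:Thu 1916:Tue
Saturday: 1868, 1896, 1908 → 3.

3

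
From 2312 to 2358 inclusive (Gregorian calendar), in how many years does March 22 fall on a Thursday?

7

Track March 22's weekday year by year (advancing +1, or +2 across a Feb 29):
  2312: Fri  2313: Sat (+1)  2314: Sun (+1)  2315: Mon (+1)  2316: Wed (+2)
  2317: Thu (+1) ✓  2318: Fri (+1)  2319: Sat (+1)  2320: Mon (+2)  2321: Tue (+1)
  2322: Wed (+1)  2323: Thu (+1) ✓  2324: Sat (+2)  2325: Sun (+1)  … (19 more years) …
  2345: Thu (+1) ✓  2346: Fri (+1)  2347: Sat (+1)  2348: Mon (+2)  2349: Tue (+1)
  2350: Wed (+1)  2351: Thu (+1) ✓  2352: Sat (+2)  2353: Sun (+1)  2354: Mon (+1)
  2355: Tue (+1)  2356: Thu (+2) ✓  2357: Fri (+1)  2358: Sat (+1)
Thursday years: 2317, 2323, 2328, 2334, 2345, 2351, 2356 — 7 in total.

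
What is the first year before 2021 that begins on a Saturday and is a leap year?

2000

Jan 1 advances by 2 weekdays after a leap year and by 1 after a common year.
2021: Jan 1 is Friday.
2020: Wednesday (leap)
2019: Tuesday
2018: Monday
2017: Sunday
2016: Friday (leap)
2015: Thursday
2014: Wednesday
2013: Tuesday
2012: Sunday (leap)
2011: Saturday
2010: Friday
2009: Thursday
2008: Tuesday (leap)
2007: Monday
2006: Sunday
2005: Saturday
2004: Thursday (leap)
2003: Wednesday
2002: Tuesday
2001: Monday
2000: Saturday (leap)
2000 begins on a Saturday and is a leap year.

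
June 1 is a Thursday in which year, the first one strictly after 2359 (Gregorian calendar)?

2361

From one year to the next, a fixed date's weekday advances by 1, or by 2 when a Feb 29 lies between the two dates.
2359: June 1 is Monday.
2360: Wednesday (+2)
2361: Thursday (+1)
June 1 falls on a Thursday in 2361.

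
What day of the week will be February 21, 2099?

Saturday

January 1, 2099 is a Thursday.
February 21 is day 52 of the year, i.e. 51 days after Jan 1.
51 mod 7 = 2, so advance 2 weekdays from Thursday: Saturday.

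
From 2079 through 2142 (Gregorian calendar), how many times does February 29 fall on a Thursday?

Leap years in 2079–2142: 15 of them.
Feb 29 weekday advances by 5 (mod 7) from one leap year to the next four years later (or differs when a century non-leap intervenes).
Leap-day weekdays: 2080:Thu✓ 2084:Tue 2088:Sun 2092:Fri 2096:Wed 2104:Fri 2108:Wed 2112:Mon 2116:Sat 2120:Thu✓ 2124:Tue 2128:Sun 2132:Fri 2136:Wed 2140:Mon
Thursday: 2080, 2120 → 2.

2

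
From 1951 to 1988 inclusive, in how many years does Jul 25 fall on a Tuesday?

4

Track Jul 25's weekday year by year (advancing +1, or +2 across a Feb 29):
  1951: Wed  1952: Fri (+2)  1953: Sat (+1)  1954: Sun (+1)  1955: Mon (+1)
  1956: Wed (+2)  1957: Thu (+1)  1958: Fri (+1)  1959: Sat (+1)  1960: Mon (+2)
  1961: Tue (+1) ✓  1962: Wed (+1)  1963: Thu (+1)  1964: Sat (+2)  … (10 more years) …
  1975: Fri (+1)  1976: Sun (+2)  1977: Mon (+1)  1978: Tue (+1) ✓  1979: Wed (+1)
  1980: Fri (+2)  1981: Sat (+1)  1982: Sun (+1)  1983: Mon (+1)  1984: Wed (+2)
  1985: Thu (+1)  1986: Fri (+1)  1987: Sat (+1)  1988: Mon (+2)
Tuesday years: 1961, 1967, 1972, 1978 — 4 in total.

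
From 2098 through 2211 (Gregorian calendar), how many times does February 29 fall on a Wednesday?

Leap years in 2098–2211: 26 of them.
Feb 29 weekday advances by 5 (mod 7) from one leap year to the next four years later (or differs when a century non-leap intervenes).
Leap-day weekdays: 2104:Fri 2108:Wed✓ 2112:Mon 2116:Sat 2120:Thu 2124:Tue 2128:Sun 2132:Fri 2136:Wed✓ 2140:Mon 2144:Sat 2148:Thu 2152:Tue 2156:Sun 2160:Fri 2164:Wed✓ 2168:Mon 2172:Sat 2176:Thu 2180:Tue 2184:Sun 2188:Fri 2192:Wed✓ 2196:Mon 2204:Wed✓ 2208:Mon
Wednesday: 2108, 2136, 2164, 2192, 2204 → 5.

5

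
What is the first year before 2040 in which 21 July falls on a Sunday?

From one year to the next, a fixed date's weekday advances by 1, or by 2 when a Feb 29 lies between the two dates.
2040: July 21 is Saturday.
2039: Thursday (−2)
2038: Wednesday (−1)
2037: Tuesday (−1)
2036: Monday (−1)
2035: Saturday (−2)
2034: Friday (−1)
2033: Thursday (−1)
2032: Wednesday (−1)
2031: Monday (−2)
2030: Sunday (−1)
21 July falls on a Sunday in 2030.

2030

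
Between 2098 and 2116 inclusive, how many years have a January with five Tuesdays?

January has 31 days; it has five Tuesdays when Tuesday falls among the first (month-length − 28) days — i.e. when January 1 is one of Tuesday/Monday/Sunday.
January 1 by year: 2098:Wed 2099:Thu 2100:Fri 2101:Sat 2102:Sun✓ 2103:Mon✓ 2104:Tue✓ 2105:Thu 2106:Fri 2107:Sat 2108:Sun✓ 2109:Tue✓ 2110:Wed 2111:Thu 2112:Fri 2113:Sun✓ 2114:Mon✓ 2115:Tue✓ 2116:Wed
Years with five Tuesdays: 2102, 2103, 2104, 2108, 2109, 2113, 2114, 2115 → 8.

8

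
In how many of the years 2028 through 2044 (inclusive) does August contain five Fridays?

8

August has 31 days; it has five Fridays when Friday falls among the first (month-length − 28) days — i.e. when August 1 is one of Friday/Thursday/Wednesday.
August 1 by year: 2028:Tue 2029:Wed✓ 2030:Thu✓ 2031:Fri✓ 2032:Sun 2033:Mon 2034:Tue 2035:Wed✓ 2036:Fri✓ 2037:Sat 2038:Sun 2039:Mon 2040:Wed✓ 2041:Thu✓ 2042:Fri✓ 2043:Sat 2044:Mon
Years with five Fridays: 2029, 2030, 2031, 2035, 2036, 2040, 2041, 2042 → 8.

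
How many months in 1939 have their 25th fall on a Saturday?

Check the 25th of each month of 1939: Jan 25: Wed, Feb 25: Sat, Mar 25: Sat, Apr 25: Tue, May 25: Thu, Jun 25: Sun, Jul 25: Tue, Aug 25: Fri, Sep 25: Mon, Oct 25: Wed, Nov 25: Sat, Dec 25: Mon.
Saturday occurs in February, March, November — 3 months.

3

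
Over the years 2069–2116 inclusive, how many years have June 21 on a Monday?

Track June 21's weekday year by year (advancing +1, or +2 across a Feb 29):
  2069: Fri  2070: Sat (+1)  2071: Sun (+1)  2072: Tue (+2)  2073: Wed (+1)
  2074: Thu (+1)  2075: Fri (+1)  2076: Sun (+2)  2077: Mon (+1) ✓  2078: Tue (+1)
  2079: Wed (+1)  2080: Fri (+2)  2081: Sat (+1)  2082: Sun (+1)  … (20 more years) …
  2103: Thu (+1)  2104: Sat (+2)  2105: Sun (+1)  2106: Mon (+1) ✓  2107: Tue (+1)
  2108: Thu (+2)  2109: Fri (+1)  2110: Sat (+1)  2111: Sun (+1)  2112: Tue (+2)
  2113: Wed (+1)  2114: Thu (+1)  2115: Fri (+1)  2116: Sun (+2)
Monday years: 2077, 2083, 2088, 2094, 2100, 2106 — 6 in total.

6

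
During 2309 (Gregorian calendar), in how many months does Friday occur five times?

A month of length L has five Fridays iff its first Friday is on day ≤ L−28 (so day 1–3 in a 31-day month, 1–2 in a 30-day month, day 1 in a leap February).
Checking each month of 2309: Jan starts Fri (31d) ✓; Feb starts Mon (28d); Mar starts Mon (31d); Apr starts Thu (30d) ✓; May starts Sat (31d); Jun starts Tue (30d); Jul starts Thu (31d) ✓; Aug starts Sun (31d); Sep starts Wed (30d); Oct starts Fri (31d) ✓; Nov starts Mon (30d); Dec starts Wed (31d) ✓.
Five-Friday months: January, April, July, October, December → 5.

5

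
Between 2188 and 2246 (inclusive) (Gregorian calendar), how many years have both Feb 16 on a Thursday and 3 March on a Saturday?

Check each year's weekday for Feb 16 and 3 March:
  2188: Sat/Mon  2189: Mon/Tue  2190: Tue/Wed  2191: Wed/Thu  2192: Thu/Sat ✓  2193: Sat/Sun  2194: Sun/Mon  2195: Mon/Tue  2196: Tue/Thu  2197: Thu/Fri  2198: Fri/Sat  2199: Sat/Sun  2200: Sun/Mon  2201: Mon/Tue  …(31 more)…  2233: Sat/Sun  2234: Sun/Mon  2235: Mon/Tue  2236: Tue/Thu  2237: Thu/Fri  2238: Fri/Sat  2239: Sat/Sun  2240: Sun/Tue  2241: Tue/Wed  2242: Wed/Thu  2243: Thu/Fri  2244: Fri/Sun  2245: Sun/Mon  2246: Mon/Tue
Both conditions hold in: 2192, 2204, 2232 — 3.

3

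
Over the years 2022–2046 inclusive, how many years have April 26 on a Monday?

3

Track April 26's weekday year by year (advancing +1, or +2 across a Feb 29):
  2022: Tue  2023: Wed (+1)  2024: Fri (+2)  2025: Sat (+1)  2026: Sun (+1)
  2027: Mon (+1) ✓  2028: Wed (+2)  2029: Thu (+1)  2030: Fri (+1)  2031: Sat (+1)
  2032: Mon (+2) ✓  2033: Tue (+1)  2034: Wed (+1)  2035: Thu (+1)  2036: Sat (+2)
  2037: Sun (+1)  2038: Mon (+1) ✓  2039: Tue (+1)  2040: Thu (+2)  2041: Fri (+1)
  2042: Sat (+1)  2043: Sun (+1)  2044: Tue (+2)  2045: Wed (+1)  2046: Thu (+1)
Monday years: 2027, 2032, 2038 — 3 in total.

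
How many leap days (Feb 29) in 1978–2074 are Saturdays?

Leap years in 1978–2074: 24 of them.
Feb 29 weekday advances by 5 (mod 7) from one leap year to the next four years later (or differs when a century non-leap intervenes).
Leap-day weekdays: 1980:Fri 1984:Wed 1988:Mon 1992:Sat✓ 1996:Thu 2000:Tue 2004:Sun 2008:Fri 2012:Wed 2016:Mon 2020:Sat✓ 2024:Thu 2028:Tue 2032:Sun 2036:Fri 2040:Wed 2044:Mon 2048:Sat✓ 2052:Thu 2056:Tue 2060:Sun 2064:Fri 2068:Wed 2072:Mon
Saturday: 1992, 2020, 2048 → 3.

3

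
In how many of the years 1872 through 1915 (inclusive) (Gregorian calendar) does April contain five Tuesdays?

13

April has 30 days; it has five Tuesdays when Tuesday falls among the first (month-length − 28) days — i.e. when April 1 is one of Tuesday/Monday.
April 1 by year: 1872:Mon✓ 1873:Tue✓ 1874:Wed 1875:Thu 1876:Sat 1877:Sun 1878:Mon✓ 1879:Tue✓ 1880:Thu 1881:Fri 1882:Sat 1883:Sun 1884:Tue✓ 1885:Wed 1886:Thu …(14 more)… 1901:Mon✓ 1902:Tue✓ 1903:Wed 1904:Fri 1905:Sat 1906:Sun 1907:Mon✓ 1908:Wed 1909:Thu 1910:Fri 1911:Sat 1912:Mon✓ 1913:Tue✓ 1914:Wed 1915:Thu
Years with five Tuesdays: 1872, 1873, 1878, 1879, 1884, 1889, 1890, 1895, 1901, 1902, 1907, 1912, 1913 → 13.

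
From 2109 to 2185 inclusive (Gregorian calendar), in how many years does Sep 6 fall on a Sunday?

11

Track Sep 6's weekday year by year (advancing +1, or +2 across a Feb 29):
  2109: Fri  2110: Sat (+1)  2111: Sun (+1) ✓  2112: Tue (+2)  2113: Wed (+1)
  2114: Thu (+1)  2115: Fri (+1)  2116: Sun (+2) ✓  2117: Mon (+1)  2118: Tue (+1)
  2119: Wed (+1)  2120: Fri (+2)  2121: Sat (+1)  2122: Sun (+1) ✓  … (49 more years) …
  2172: Sun (+2) ✓  2173: Mon (+1)  2174: Tue (+1)  2175: Wed (+1)  2176: Fri (+2)
  2177: Sat (+1)  2178: Sun (+1) ✓  2179: Mon (+1)  2180: Wed (+2)  2181: Thu (+1)
  2182: Fri (+1)  2183: Sat (+1)  2184: Mon (+2)  2185: Tue (+1)
Sunday years: 2111, 2116, 2122, 2133, 2139, 2144, 2150, 2161, 2167, 2172, 2178 — 11 in total.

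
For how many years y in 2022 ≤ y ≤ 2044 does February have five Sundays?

February has 28 days (29 in leap years); it has five Sundays when Sunday falls among the first (month-length − 28) days — i.e. when February 1 is Sunday in a leap year (never in a common year).
February 1 by year: 2022:Tue 2023:Wed 2024:Thu 2025:Sat 2026:Sun 2027:Mon 2028:Tue 2029:Thu 2030:Fri 2031:Sat 2032:Sun✓ 2033:Tue 2034:Wed 2035:Thu 2036:Fri 2037:Sun 2038:Mon 2039:Tue 2040:Wed 2041:Fri 2042:Sat 2043:Sun 2044:Mon
Years with five Sundays: 2032 → 1.

1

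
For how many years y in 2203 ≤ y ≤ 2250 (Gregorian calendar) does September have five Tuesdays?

13

September has 30 days; it has five Tuesdays when Tuesday falls among the first (month-length − 28) days — i.e. when September 1 is one of Tuesday/Monday.
September 1 by year: 2203:Thu 2204:Sat 2205:Sun 2206:Mon✓ 2207:Tue✓ 2208:Thu 2209:Fri 2210:Sat 2211:Sun 2212:Tue✓ 2213:Wed 2214:Thu 2215:Fri 2216:Sun 2217:Mon✓ …(18 more)… 2236:Thu 2237:Fri 2238:Sat 2239:Sun 2240:Tue✓ 2241:Wed 2242:Thu 2243:Fri 2244:Sun 2245:Mon✓ 2246:Tue✓ 2247:Wed 2248:Fri 2249:Sat 2250:Sun
Years with five Tuesdays: 2206, 2207, 2212, 2217, 2218, 2223, 2228, 2229, 2234, 2235, 2240, 2245, 2246 → 13.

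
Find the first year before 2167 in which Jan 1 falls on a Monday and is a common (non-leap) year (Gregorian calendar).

Jan 1 advances by 2 weekdays after a leap year and by 1 after a common year.
2167: Jan 1 is Thursday.
2166: Wednesday
2165: Tuesday
2164: Sunday (leap)
2163: Saturday
2162: Friday
2161: Thursday
2160: Tuesday (leap)
2159: Monday
2159 begins on a Monday and is a common year.

2159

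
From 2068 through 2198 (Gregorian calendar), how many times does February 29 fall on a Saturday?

Leap years in 2068–2198: 32 of them.
Feb 29 weekday advances by 5 (mod 7) from one leap year to the next four years later (or differs when a century non-leap intervenes).
Leap-day weekdays: 2068:Wed 2072:Mon 2076:Sat✓ 2080:Thu 2084:Tue 2088:Sun 2092:Fri 2096:Wed 2104:Fri 2108:Wed 2112:Mon 2116:Sat✓ 2120:Thu …(6 more)… 2148:Thu 2152:Tue 2156:Sun 2160:Fri 2164:Wed 2168:Mon 2172:Sat✓ 2176:Thu 2180:Tue 2184:Sun 2188:Fri 2192:Wed 2196:Mon
Saturday: 2076, 2116, 2144, 2172 → 4.

4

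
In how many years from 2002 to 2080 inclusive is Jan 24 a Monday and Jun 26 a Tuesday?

0

Check each year's weekday for Jan 24 and Jun 26:
  2002: Thu/Wed  2003: Fri/Thu  2004: Sat/Sat  2005: Mon/Sun  2006: Tue/Mon  2007: Wed/Tue  2008: Thu/Thu  2009: Sat/Fri  2010: Sun/Sat  2011: Mon/Sun  2012: Tue/Tue  2013: Thu/Wed  2014: Fri/Thu  2015: Sat/Fri  …(51 more)…  2067: Mon/Sun  2068: Tue/Tue  2069: Thu/Wed  2070: Fri/Thu  2071: Sat/Fri  2072: Sun/Sun  2073: Tue/Mon  2074: Wed/Tue  2075: Thu/Wed  2076: Fri/Fri  2077: Sun/Sat  2078: Mon/Sun  2079: Tue/Mon  2080: Wed/Wed
Both conditions hold in: no year — 0.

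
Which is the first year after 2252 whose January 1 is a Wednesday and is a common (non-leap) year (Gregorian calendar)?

Jan 1 advances by 2 weekdays after a leap year and by 1 after a common year.
2252: Jan 1 is Thursday (leap).
2253: Saturday
2254: Sunday
2255: Monday
2256: Tuesday (leap)
2257: Thursday
2258: Friday
2259: Saturday
2260: Sunday (leap)
2261: Tuesday
2262: Wednesday
2262 begins on a Wednesday and is a common year.

2262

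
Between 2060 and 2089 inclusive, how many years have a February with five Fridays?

1

February has 28 days (29 in leap years); it has five Fridays when Friday falls among the first (month-length − 28) days — i.e. when February 1 is Friday in a leap year (never in a common year).
February 1 by year: 2060:Sun 2061:Tue 2062:Wed 2063:Thu 2064:Fri✓ 2065:Sun 2066:Mon 2067:Tue 2068:Wed 2069:Fri 2070:Sat 2071:Sun 2072:Mon 2073:Wed 2074:Thu 2075:Fri 2076:Sat 2077:Mon 2078:Tue 2079:Wed 2080:Thu 2081:Sat 2082:Sun 2083:Mon 2084:Tue 2085:Thu 2086:Fri 2087:Sat 2088:Sun 2089:Tue
Years with five Fridays: 2064 → 1.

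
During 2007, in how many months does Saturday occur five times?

4

A month of length L has five Saturdays iff its first Saturday is on day ≤ L−28 (so day 1–3 in a 31-day month, 1–2 in a 30-day month, day 1 in a leap February).
Checking each month of 2007: Jan starts Mon (31d); Feb starts Thu (28d); Mar starts Thu (31d) ✓; Apr starts Sun (30d); May starts Tue (31d); Jun starts Fri (30d) ✓; Jul starts Sun (31d); Aug starts Wed (31d); Sep starts Sat (30d) ✓; Oct starts Mon (31d); Nov starts Thu (30d); Dec starts Sat (31d) ✓.
Five-Saturday months: March, June, September, December → 4.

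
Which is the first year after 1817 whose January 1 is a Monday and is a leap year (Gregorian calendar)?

1844

Jan 1 advances by 2 weekdays after a leap year and by 1 after a common year.
1817: Jan 1 is Wednesday.
1818: Thursday
1819: Friday
1820: Saturday (leap)
1821: Monday
1822: Tuesday
1823: Wednesday
1824: Thursday (leap)
1825: Saturday
1826: Sunday
1827: Monday
1828: Tuesday (leap)
1829: Thursday
1830: Friday
1831: Saturday
1832: Sunday (leap)
1833: Tuesday
1834: Wednesday
1835: Thursday
1836: Friday (leap)
1837: Sunday
1838: Monday
1839: Tuesday
1840: Wednesday (leap)
1841: Friday
1842: Saturday
1843: Sunday
1844: Monday (leap)
1844 begins on a Monday and is a leap year.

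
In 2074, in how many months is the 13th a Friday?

2

Check the 13th of each month of 2074: Jan 13: Sat, Feb 13: Tue, Mar 13: Tue, Apr 13: Fri, May 13: Sun, Jun 13: Wed, Jul 13: Fri, Aug 13: Mon, Sep 13: Thu, Oct 13: Sat, Nov 13: Tue, Dec 13: Thu.
Friday occurs in April, July — 2 months.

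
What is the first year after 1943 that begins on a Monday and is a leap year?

Jan 1 advances by 2 weekdays after a leap year and by 1 after a common year.
1943: Jan 1 is Friday.
1944: Saturday (leap)
1945: Monday
1946: Tuesday
1947: Wednesday
1948: Thursday (leap)
1949: Saturday
1950: Sunday
1951: Monday
1952: Tuesday (leap)
1953: Thursday
1954: Friday
1955: Saturday
1956: Sunday (leap)
1957: Tuesday
1958: Wednesday
1959: Thursday
1960: Friday (leap)
1961: Sunday
1962: Monday
1963: Tuesday
1964: Wednesday (leap)
1965: Friday
1966: Saturday
1967: Sunday
1968: Monday (leap)
1968 begins on a Monday and is a leap year.

1968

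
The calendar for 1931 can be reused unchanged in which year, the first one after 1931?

1942

Two years share a calendar iff Jan 1 falls on the same weekday and both are leap or both are common. 1931: Jan 1 is Thursday, common year.
1932: Jan 1 Friday, leap
1933: Jan 1 Sunday, common
1934: Jan 1 Monday, common
1935: Jan 1 Tuesday, common
1936: Jan 1 Wednesday, leap
1937: Jan 1 Friday, common
1938: Jan 1 Saturday, common
1939: Jan 1 Sunday, common
1940: Jan 1 Monday, leap
1941: Jan 1 Wednesday, common
1942: Jan 1 Thursday, common
1942 matches on both conditions.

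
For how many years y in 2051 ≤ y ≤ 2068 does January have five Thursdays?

7

January has 31 days; it has five Thursdays when Thursday falls among the first (month-length − 28) days — i.e. when January 1 is one of Thursday/Wednesday/Tuesday.
January 1 by year: 2051:Sun 2052:Mon 2053:Wed✓ 2054:Thu✓ 2055:Fri 2056:Sat 2057:Mon 2058:Tue✓ 2059:Wed✓ 2060:Thu✓ 2061:Sat 2062:Sun 2063:Mon 2064:Tue✓ 2065:Thu✓ 2066:Fri 2067:Sat 2068:Sun
Years with five Thursdays: 2053, 2054, 2058, 2059, 2060, 2064, 2065 → 7.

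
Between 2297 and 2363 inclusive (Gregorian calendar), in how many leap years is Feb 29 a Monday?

Leap years in 2297–2363: 15 of them.
Feb 29 weekday advances by 5 (mod 7) from one leap year to the next four years later (or differs when a century non-leap intervenes).
Leap-day weekdays: 2304:Mon✓ 2308:Sat 2312:Thu 2316:Tue 2320:Sun 2324:Fri 2328:Wed 2332:Mon✓ 2336:Sat 2340:Thu 2344:Tue 2348:Sun 2352:Fri 2356:Wed 2360:Mon✓
Monday: 2304, 2332, 2360 → 3.

3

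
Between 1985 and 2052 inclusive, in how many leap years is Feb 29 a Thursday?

Leap years in 1985–2052: 17 of them.
Feb 29 weekday advances by 5 (mod 7) from one leap year to the next four years later (or differs when a century non-leap intervenes).
Leap-day weekdays: 1988:Mon 1992:Sat 1996:Thu✓ 2000:Tue 2004:Sun 2008:Fri 2012:Wed 2016:Mon 2020:Sat 2024:Thu✓ 2028:Tue 2032:Sun 2036:Fri 2040:Wed 2044:Mon 2048:Sat 2052:Thu✓
Thursday: 1996, 2024, 2052 → 3.

3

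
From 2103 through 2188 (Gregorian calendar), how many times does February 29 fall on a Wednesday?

Leap years in 2103–2188: 22 of them.
Feb 29 weekday advances by 5 (mod 7) from one leap year to the next four years later (or differs when a century non-leap intervenes).
Leap-day weekdays: 2104:Fri 2108:Wed✓ 2112:Mon 2116:Sat 2120:Thu 2124:Tue 2128:Sun 2132:Fri 2136:Wed✓ 2140:Mon 2144:Sat 2148:Thu 2152:Tue 2156:Sun 2160:Fri 2164:Wed✓ 2168:Mon 2172:Sat 2176:Thu 2180:Tue 2184:Sun 2188:Fri
Wednesday: 2108, 2136, 2164 → 3.

3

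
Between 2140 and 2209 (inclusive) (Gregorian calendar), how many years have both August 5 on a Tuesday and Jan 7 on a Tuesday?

Check each year's weekday for August 5 and Jan 7:
  2140: Fri/Thu  2141: Sat/Sat  2142: Sun/Sun  2143: Mon/Mon  2144: Wed/Tue  2145: Thu/Thu  2146: Fri/Fri  2147: Sat/Sat  2148: Mon/Sun  2149: Tue/Tue ✓  2150: Wed/Wed  2151: Thu/Thu  2152: Sat/Fri  2153: Sun/Sun  …(42 more)…  2196: Fri/Thu  2197: Sat/Sat  2198: Sun/Sun  2199: Mon/Mon  2200: Tue/Tue ✓  2201: Wed/Wed  2202: Thu/Thu  2203: Fri/Fri  2204: Sun/Sat  2205: Mon/Mon  2206: Tue/Tue ✓  2207: Wed/Wed  2208: Fri/Thu  2209: Sat/Sat
Both conditions hold in: 2149, 2155, 2166, 2177, 2183, 2194, 2200, 2206 — 8.

8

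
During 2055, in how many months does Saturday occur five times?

4

A month of length L has five Saturdays iff its first Saturday is on day ≤ L−28 (so day 1–3 in a 31-day month, 1–2 in a 30-day month, day 1 in a leap February).
Checking each month of 2055: Jan starts Fri (31d) ✓; Feb starts Mon (28d); Mar starts Mon (31d); Apr starts Thu (30d); May starts Sat (31d) ✓; Jun starts Tue (30d); Jul starts Thu (31d) ✓; Aug starts Sun (31d); Sep starts Wed (30d); Oct starts Fri (31d) ✓; Nov starts Mon (30d); Dec starts Wed (31d).
Five-Saturday months: January, May, July, October → 4.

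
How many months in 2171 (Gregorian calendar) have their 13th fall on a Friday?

2

Check the 13th of each month of 2171: Jan 13: Sun, Feb 13: Wed, Mar 13: Wed, Apr 13: Sat, May 13: Mon, Jun 13: Thu, Jul 13: Sat, Aug 13: Tue, Sep 13: Fri, Oct 13: Sun, Nov 13: Wed, Dec 13: Fri.
Friday occurs in September, December — 2 months.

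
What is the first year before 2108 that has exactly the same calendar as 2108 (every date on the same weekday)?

2096

Two years share a calendar iff Jan 1 falls on the same weekday and both are leap or both are common. 2108: Jan 1 is Sunday, leap year.
2107: Jan 1 Saturday, common
2106: Jan 1 Friday, common
2105: Jan 1 Thursday, common
2104: Jan 1 Tuesday, leap
2103: Jan 1 Monday, common
2102: Jan 1 Sunday, common
2101: Jan 1 Saturday, common
2100: Jan 1 Friday, common
2099: Jan 1 Thursday, common
2098: Jan 1 Wednesday, common
2097: Jan 1 Tuesday, common
2096: Jan 1 Sunday, leap
2096 matches on both conditions.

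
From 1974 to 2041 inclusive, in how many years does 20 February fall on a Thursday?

Track 20 February's weekday year by year (advancing +1, or +2 across a Feb 29):
  1974: Wed  1975: Thu (+1) ✓  1976: Fri (+1)  1977: Sun (+2)  1978: Mon (+1)
  1979: Tue (+1)  1980: Wed (+1)  1981: Fri (+2)  1982: Sat (+1)  1983: Sun (+1)
  1984: Mon (+1)  1985: Wed (+2)  1986: Thu (+1) ✓  1987: Fri (+1)  … (40 more years) …
  2028: Sun (+1)  2029: Tue (+2)  2030: Wed (+1)  2031: Thu (+1) ✓  2032: Fri (+1)
  2033: Sun (+2)  2034: Mon (+1)  2035: Tue (+1)  2036: Wed (+1)  2037: Fri (+2)
  2038: Sat (+1)  2039: Sun (+1)  2040: Mon (+1)  2041: Wed (+2)
Thursday years: 1975, 1986, 1992, 1997, 2003, 2014, 2020, 2025, 2031 — 9 in total.

9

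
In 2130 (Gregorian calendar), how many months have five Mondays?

A month of length L has five Mondays iff its first Monday is on day ≤ L−28 (so day 1–3 in a 31-day month, 1–2 in a 30-day month, day 1 in a leap February).
Checking each month of 2130: Jan starts Sun (31d) ✓; Feb starts Wed (28d); Mar starts Wed (31d); Apr starts Sat (30d); May starts Mon (31d) ✓; Jun starts Thu (30d); Jul starts Sat (31d) ✓; Aug starts Tue (31d); Sep starts Fri (30d); Oct starts Sun (31d) ✓; Nov starts Wed (30d); Dec starts Fri (31d).
Five-Monday months: January, May, July, October → 4.

4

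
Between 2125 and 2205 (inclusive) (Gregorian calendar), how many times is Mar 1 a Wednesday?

10

Track Mar 1's weekday year by year (advancing +1, or +2 across a Feb 29):
  2125: Thu  2126: Fri (+1)  2127: Sat (+1)  2128: Mon (+2)  2129: Tue (+1)
  2130: Wed (+1) ✓  2131: Thu (+1)  2132: Sat (+2)  2133: Sun (+1)  2134: Mon (+1)
  2135: Tue (+1)  2136: Thu (+2)  2137: Fri (+1)  2138: Sat (+1)  … (53 more years) …
  2192: Thu (+2)  2193: Fri (+1)  2194: Sat (+1)  2195: Sun (+1)  2196: Tue (+2)
  2197: Wed (+1) ✓  2198: Thu (+1)  2199: Fri (+1)  2200: Sat (+1)  2201: Sun (+1)
  2202: Mon (+1)  2203: Tue (+1)  2204: Thu (+2)  2205: Fri (+1)
Wednesday years: 2130, 2141, 2147, 2152, 2158, 2169, 2175, 2180, 2186, 2197 — 10 in total.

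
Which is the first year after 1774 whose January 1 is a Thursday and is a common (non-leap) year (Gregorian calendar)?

Jan 1 advances by 2 weekdays after a leap year and by 1 after a common year.
1774: Jan 1 is Saturday.
1775: Sunday
1776: Monday (leap)
1777: Wednesday
1778: Thursday
1778 begins on a Thursday and is a common year.

1778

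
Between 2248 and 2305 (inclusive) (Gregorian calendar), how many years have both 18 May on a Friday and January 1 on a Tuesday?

0

Check each year's weekday for 18 May and January 1:
  2248: Thu/Sat  2249: Fri/Mon  2250: Sat/Tue  2251: Sun/Wed  2252: Tue/Thu  2253: Wed/Sat  2254: Thu/Sun  2255: Fri/Mon  2256: Sun/Tue  2257: Mon/Thu  2258: Tue/Fri  2259: Wed/Sat  2260: Fri/Sun  2261: Sat/Tue  …(30 more)…  2292: Wed/Fri  2293: Thu/Sun  2294: Fri/Mon  2295: Sat/Tue  2296: Mon/Wed  2297: Tue/Fri  2298: Wed/Sat  2299: Thu/Sun  2300: Fri/Mon  2301: Sat/Tue  2302: Sun/Wed  2303: Mon/Thu  2304: Wed/Fri  2305: Thu/Sun
Both conditions hold in: no year — 0.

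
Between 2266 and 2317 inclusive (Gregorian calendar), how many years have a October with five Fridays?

October has 31 days; it has five Fridays when Friday falls among the first (month-length − 28) days — i.e. when October 1 is one of Friday/Thursday/Wednesday.
October 1 by year: 2266:Mon 2267:Tue 2268:Thu✓ 2269:Fri✓ 2270:Sat 2271:Sun 2272:Tue 2273:Wed✓ 2274:Thu✓ 2275:Fri✓ 2276:Sun 2277:Mon 2278:Tue 2279:Wed✓ 2280:Fri✓ …(22 more)… 2303:Thu✓ 2304:Sat 2305:Sun 2306:Mon 2307:Tue 2308:Thu✓ 2309:Fri✓ 2310:Sat 2311:Sun 2312:Tue 2313:Wed✓ 2314:Thu✓ 2315:Fri✓ 2316:Sun 2317:Mon
Years with five Fridays: 2268, 2269, 2273, 2274, 2275, 2279, 2280, 2284, 2285, 2286, 2290, 2291, 2296, 2297, 2302, 2303, 2308, 2309, 2313, 2314, 2315 → 21.

21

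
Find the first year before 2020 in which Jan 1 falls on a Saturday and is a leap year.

2000

Jan 1 advances by 2 weekdays after a leap year and by 1 after a common year.
2020: Jan 1 is Wednesday (leap).
2019: Tuesday
2018: Monday
2017: Sunday
2016: Friday (leap)
2015: Thursday
2014: Wednesday
2013: Tuesday
2012: Sunday (leap)
2011: Saturday
2010: Friday
2009: Thursday
2008: Tuesday (leap)
2007: Monday
2006: Sunday
2005: Saturday
2004: Thursday (leap)
2003: Wednesday
2002: Tuesday
2001: Monday
2000: Saturday (leap)
2000 begins on a Saturday and is a leap year.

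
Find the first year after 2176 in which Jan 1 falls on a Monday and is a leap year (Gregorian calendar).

Jan 1 advances by 2 weekdays after a leap year and by 1 after a common year.
2176: Jan 1 is Monday (leap).
2177: Wednesday
2178: Thursday
2179: Friday
2180: Saturday (leap)
2181: Monday
2182: Tuesday
2183: Wednesday
2184: Thursday (leap)
2185: Saturday
2186: Sunday
2187: Monday
2188: Tuesday (leap)
2189: Thursday
2190: Friday
2191: Saturday
2192: Sunday (leap)
2193: Tuesday
2194: Wednesday
2195: Thursday
2196: Friday (leap)
2197: Sunday
2198: Monday
2199: Tuesday
2200: Wednesday
2201: Thursday
2202: Friday
2203: Saturday
2204: Sunday (leap)
2205: Tuesday
2206: Wednesday
2207: Thursday
2208: Friday (leap)
2209: Sunday
2210: Monday
2211: Tuesday
2212: Wednesday (leap)
2213: Friday
2214: Saturday
2215: Sunday
2216: Monday (leap)
2216 begins on a Monday and is a leap year.

2216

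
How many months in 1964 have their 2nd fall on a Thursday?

3

Check the 2nd of each month of 1964: Jan 2: Thu, Feb 2: Sun, Mar 2: Mon, Apr 2: Thu, May 2: Sat, Jun 2: Tue, Jul 2: Thu, Aug 2: Sun, Sep 2: Wed, Oct 2: Fri, Nov 2: Mon, Dec 2: Wed.
Thursday occurs in January, April, July — 3 months.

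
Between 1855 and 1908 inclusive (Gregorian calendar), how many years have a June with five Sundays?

15

June has 30 days; it has five Sundays when Sunday falls among the first (month-length − 28) days — i.e. when June 1 is one of Sunday/Saturday.
June 1 by year: 1855:Fri 1856:Sun✓ 1857:Mon 1858:Tue 1859:Wed 1860:Fri 1861:Sat✓ 1862:Sun✓ 1863:Mon 1864:Wed 1865:Thu 1866:Fri 1867:Sat✓ 1868:Mon 1869:Tue …(24 more)… 1894:Fri 1895:Sat✓ 1896:Mon 1897:Tue 1898:Wed 1899:Thu 1900:Fri 1901:Sat✓ 1902:Sun✓ 1903:Mon 1904:Wed 1905:Thu 1906:Fri 1907:Sat✓ 1908:Mon
Years with five Sundays: 1856, 1861, 1862, 1867, 1872, 1873, 1878, 1879, 1884, 1889, 1890, 1895, 1901, 1902, 1907 → 15.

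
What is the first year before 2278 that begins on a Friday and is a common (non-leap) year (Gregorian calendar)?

Jan 1 advances by 2 weekdays after a leap year and by 1 after a common year.
2278: Jan 1 is Tuesday.
2277: Monday
2276: Saturday (leap)
2275: Friday
2275 begins on a Friday and is a common year.

2275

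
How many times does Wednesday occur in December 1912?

December 1912 has 31 days and begins on Sunday.
The first Wednesday is December 4.
Wednesdays fall on 4, 11, 18, 25 — that's 4.

4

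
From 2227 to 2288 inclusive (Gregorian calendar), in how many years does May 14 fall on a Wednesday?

9

Track May 14's weekday year by year (advancing +1, or +2 across a Feb 29):
  2227: Mon  2228: Wed (+2) ✓  2229: Thu (+1)  2230: Fri (+1)  2231: Sat (+1)
  2232: Mon (+2)  2233: Tue (+1)  2234: Wed (+1) ✓  2235: Thu (+1)  2236: Sat (+2)
  2237: Sun (+1)  2238: Mon (+1)  2239: Tue (+1)  2240: Thu (+2)  … (34 more years) …
  2275: Fri (+1)  2276: Sun (+2)  2277: Mon (+1)  2278: Tue (+1)  2279: Wed (+1) ✓
  2280: Fri (+2)  2281: Sat (+1)  2282: Sun (+1)  2283: Mon (+1)  2284: Wed (+2) ✓
  2285: Thu (+1)  2286: Fri (+1)  2287: Sat (+1)  2288: Mon (+2)
Wednesday years: 2228, 2234, 2245, 2251, 2256, 2262, 2273, 2279, 2284 — 9 in total.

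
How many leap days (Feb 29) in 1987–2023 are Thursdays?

1

Leap years in 1987–2023: 9 of them.
Feb 29 weekday advances by 5 (mod 7) from one leap year to the next four years later (or differs when a century non-leap intervenes).
Leap-day weekdays: 1988:Mon 1992:Sat 1996:Thu✓ 2000:Tue 2004:Sun 2008:Fri 2012:Wed 2016:Mon 2020:Sat
Thursday: 1996 → 1.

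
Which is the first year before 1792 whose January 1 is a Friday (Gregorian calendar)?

Jan 1 advances by 2 weekdays after a leap year and by 1 after a common year.
1792: Jan 1 is Sunday (leap).
1791: Saturday
1790: Friday
1790 begins on a Friday

1790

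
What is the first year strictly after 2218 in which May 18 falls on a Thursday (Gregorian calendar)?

From one year to the next, a fixed date's weekday advances by 1, or by 2 when a Feb 29 lies between the two dates.
2218: May 18 is Monday.
2219: Tuesday (+1)
2220: Thursday (+2)
May 18 falls on a Thursday in 2220.

2220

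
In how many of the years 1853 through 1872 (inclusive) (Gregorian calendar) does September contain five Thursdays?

6

September has 30 days; it has five Thursdays when Thursday falls among the first (month-length − 28) days — i.e. when September 1 is one of Thursday/Wednesday.
September 1 by year: 1853:Thu✓ 1854:Fri 1855:Sat 1856:Mon 1857:Tue 1858:Wed✓ 1859:Thu✓ 1860:Sat 1861:Sun 1862:Mon 1863:Tue 1864:Thu✓ 1865:Fri 1866:Sat 1867:Sun 1868:Tue 1869:Wed✓ 1870:Thu✓ 1871:Fri 1872:Sun
Years with five Thursdays: 1853, 1858, 1859, 1864, 1869, 1870 → 6.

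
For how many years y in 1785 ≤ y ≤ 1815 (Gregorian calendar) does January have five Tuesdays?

14

January has 31 days; it has five Tuesdays when Tuesday falls among the first (month-length − 28) days — i.e. when January 1 is one of Tuesday/Monday/Sunday.
January 1 by year: 1785:Sat 1786:Sun✓ 1787:Mon✓ 1788:Tue✓ 1789:Thu 1790:Fri 1791:Sat 1792:Sun✓ 1793:Tue✓ 1794:Wed 1795:Thu 1796:Fri 1797:Sun✓ 1798:Mon✓ 1799:Tue✓ 1800:Wed 1801:Thu 1802:Fri 1803:Sat 1804:Sun✓ 1805:Tue✓ 1806:Wed 1807:Thu 1808:Fri 1809:Sun✓ 1810:Mon✓ 1811:Tue✓ 1812:Wed 1813:Fri 1814:Sat 1815:Sun✓
Years with five Tuesdays: 1786, 1787, 1788, 1792, 1793, 1797, 1798, 1799, 1804, 1805, 1809, 1810, 1811, 1815 → 14.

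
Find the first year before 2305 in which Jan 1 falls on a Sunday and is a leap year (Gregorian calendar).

2288

Jan 1 advances by 2 weekdays after a leap year and by 1 after a common year.
2305: Jan 1 is Sunday.
2304: Friday (leap)
2303: Thursday
2302: Wednesday
2301: Tuesday
2300: Monday
2299: Sunday
2298: Saturday
2297: Friday
2296: Wednesday (leap)
2295: Tuesday
2294: Monday
2293: Sunday
2292: Friday (leap)
2291: Thursday
2290: Wednesday
2289: Tuesday
2288: Sunday (leap)
2288 begins on a Sunday and is a leap year.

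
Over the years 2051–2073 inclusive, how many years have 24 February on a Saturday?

3

Track 24 February's weekday year by year (advancing +1, or +2 across a Feb 29):
  2051: Fri  2052: Sat (+1) ✓  2053: Mon (+2)  2054: Tue (+1)  2055: Wed (+1)
  2056: Thu (+1)  2057: Sat (+2) ✓  2058: Sun (+1)  2059: Mon (+1)  2060: Tue (+1)
  2061: Thu (+2)  2062: Fri (+1)  2063: Sat (+1) ✓  2064: Sun (+1)  2065: Tue (+2)
  2066: Wed (+1)  2067: Thu (+1)  2068: Fri (+1)  2069: Sun (+2)  2070: Mon (+1)
  2071: Tue (+1)  2072: Wed (+1)  2073: Fri (+2)
Saturday years: 2052, 2057, 2063 — 3 in total.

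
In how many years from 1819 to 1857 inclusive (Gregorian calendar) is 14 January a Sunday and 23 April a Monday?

5

Check each year's weekday for 14 January and 23 April:
  1819: Thu/Fri  1820: Fri/Sun  1821: Sun/Mon ✓  1822: Mon/Tue  1823: Tue/Wed  1824: Wed/Fri  1825: Fri/Sat  1826: Sat/Sun  1827: Sun/Mon ✓  1828: Mon/Wed  1829: Wed/Thu  1830: Thu/Fri  1831: Fri/Sat  1832: Sat/Mon  …(11 more)…  1844: Sun/Tue  1845: Tue/Wed  1846: Wed/Thu  1847: Thu/Fri  1848: Fri/Sun  1849: Sun/Mon ✓  1850: Mon/Tue  1851: Tue/Wed  1852: Wed/Fri  1853: Fri/Sat  1854: Sat/Sun  1855: Sun/Mon ✓  1856: Mon/Wed  1857: Wed/Thu
Both conditions hold in: 1821, 1827, 1838, 1849, 1855 — 5.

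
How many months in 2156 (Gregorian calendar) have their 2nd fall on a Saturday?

1

Check the 2nd of each month of 2156: Jan 2: Fri, Feb 2: Mon, Mar 2: Tue, Apr 2: Fri, May 2: Sun, Jun 2: Wed, Jul 2: Fri, Aug 2: Mon, Sep 2: Thu, Oct 2: Sat, Nov 2: Tue, Dec 2: Thu.
Saturday occurs in October — 1 month.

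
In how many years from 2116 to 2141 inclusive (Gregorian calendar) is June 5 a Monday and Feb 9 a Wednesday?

Check each year's weekday for June 5 and Feb 9:
  2116: Fri/Sun  2117: Sat/Tue  2118: Sun/Wed  2119: Mon/Thu  2120: Wed/Fri  2121: Thu/Sun  2122: Fri/Mon  2123: Sat/Tue  2124: Mon/Wed ✓  2125: Tue/Fri  2126: Wed/Sat  2127: Thu/Sun  2128: Sat/Mon  2129: Sun/Wed  2130: Mon/Thu  2131: Tue/Fri  2132: Thu/Sat  2133: Fri/Mon  2134: Sat/Tue  2135: Sun/Wed  2136: Tue/Thu  2137: Wed/Sat  2138: Thu/Sun  2139: Fri/Mon  2140: Sun/Tue  2141: Mon/Thu
Both conditions hold in: 2124 — 1.

1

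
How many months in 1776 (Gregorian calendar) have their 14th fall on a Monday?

Check the 14th of each month of 1776: Jan 14: Sun, Feb 14: Wed, Mar 14: Thu, Apr 14: Sun, May 14: Tue, Jun 14: Fri, Jul 14: Sun, Aug 14: Wed, Sep 14: Sat, Oct 14: Mon, Nov 14: Thu, Dec 14: Sat.
Monday occurs in October — 1 month.

1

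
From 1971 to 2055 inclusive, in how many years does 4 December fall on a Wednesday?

Track 4 December's weekday year by year (advancing +1, or +2 across a Feb 29):
  1971: Sat  1972: Mon (+2)  1973: Tue (+1)  1974: Wed (+1) ✓  1975: Thu (+1)
  1976: Sat (+2)  1977: Sun (+1)  1978: Mon (+1)  1979: Tue (+1)  1980: Thu (+2)
  1981: Fri (+1)  1982: Sat (+1)  1983: Sun (+1)  1984: Tue (+2)  … (57 more years) …
  2042: Thu (+1)  2043: Fri (+1)  2044: Sun (+2)  2045: Mon (+1)  2046: Tue (+1)
  2047: Wed (+1) ✓  2048: Fri (+2)  2049: Sat (+1)  2050: Sun (+1)  2051: Mon (+1)
  2052: Wed (+2) ✓  2053: Thu (+1)  2054: Fri (+1)  2055: Sat (+1)
Wednesday years: 1974, 1985, 1991, 1996, 2002, 2013, 2019, 2024, 2030, 2041, 2047, 2052 — 12 in total.

12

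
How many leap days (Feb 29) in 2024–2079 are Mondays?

Leap years in 2024–2079: 14 of them.
Feb 29 weekday advances by 5 (mod 7) from one leap year to the next four years later (or differs when a century non-leap intervenes).
Leap-day weekdays: 2024:Thu 2028:Tue 2032:Sun 2036:Fri 2040:Wed 2044:Mon✓ 2048:Sat 2052:Thu 2056:Tue 2060:Sun 2064:Fri 2068:Wed 2072:Mon✓ 2076:Sat
Monday: 2044, 2072 → 2.

2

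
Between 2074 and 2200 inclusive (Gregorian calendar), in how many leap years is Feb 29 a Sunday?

4

Leap years in 2074–2200: 30 of them.
Feb 29 weekday advances by 5 (mod 7) from one leap year to the next four years later (or differs when a century non-leap intervenes).
Leap-day weekdays: 2076:Sat 2080:Thu 2084:Tue 2088:Sun✓ 2092:Fri 2096:Wed 2104:Fri 2108:Wed 2112:Mon 2116:Sat 2120:Thu 2124:Tue 2128:Sun✓ …(4 more)… 2148:Thu 2152:Tue 2156:Sun✓ 2160:Fri 2164:Wed 2168:Mon 2172:Sat 2176:Thu 2180:Tue 2184:Sun✓ 2188:Fri 2192:Wed 2196:Mon
Sunday: 2088, 2128, 2156, 2184 → 4.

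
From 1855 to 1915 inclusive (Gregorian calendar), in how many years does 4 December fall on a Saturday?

8

Track 4 December's weekday year by year (advancing +1, or +2 across a Feb 29):
  1855: Tue  1856: Thu (+2)  1857: Fri (+1)  1858: Sat (+1) ✓  1859: Sun (+1)
  1860: Tue (+2)  1861: Wed (+1)  1862: Thu (+1)  1863: Fri (+1)  1864: Sun (+2)
  1865: Mon (+1)  1866: Tue (+1)  1867: Wed (+1)  1868: Fri (+2)  … (33 more years) …
  1902: Thu (+1)  1903: Fri (+1)  1904: Sun (+2)  1905: Mon (+1)  1906: Tue (+1)
  1907: Wed (+1)  1908: Fri (+2)  1909: Sat (+1) ✓  1910: Sun (+1)  1911: Mon (+1)
  1912: Wed (+2)  1913: Thu (+1)  1914: Fri (+1)  1915: Sat (+1) ✓
Saturday years: 1858, 1869, 1875, 1880, 1886, 1897, 1909, 1915 — 8 in total.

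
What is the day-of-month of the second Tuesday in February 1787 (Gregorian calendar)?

February 1, 1787 is a Thursday, so the first Tuesday is the 6th.
The second Tuesday is 6 + 7 = 13.

13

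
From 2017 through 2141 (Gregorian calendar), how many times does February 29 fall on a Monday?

Leap years in 2017–2141: 30 of them.
Feb 29 weekday advances by 5 (mod 7) from one leap year to the next four years later (or differs when a century non-leap intervenes).
Leap-day weekdays: 2020:Sat 2024:Thu 2028:Tue 2032:Sun 2036:Fri 2040:Wed 2044:Mon✓ 2048:Sat 2052:Thu 2056:Tue 2060:Sun 2064:Fri 2068:Wed …(4 more)… 2088:Sun 2092:Fri 2096:Wed 2104:Fri 2108:Wed 2112:Mon✓ 2116:Sat 2120:Thu 2124:Tue 2128:Sun 2132:Fri 2136:Wed 2140:Mon✓
Monday: 2044, 2072, 2112, 2140 → 4.

4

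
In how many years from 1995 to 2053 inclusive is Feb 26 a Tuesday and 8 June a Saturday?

Check each year's weekday for Feb 26 and 8 June:
  1995: Sun/Thu  1996: Mon/Sat  1997: Wed/Sun  1998: Thu/Mon  1999: Fri/Tue  2000: Sat/Thu  2001: Mon/Fri  2002: Tue/Sat ✓  2003: Wed/Sun  2004: Thu/Tue  2005: Sat/Wed  2006: Sun/Thu  2007: Mon/Fri  2008: Tue/Sun  …(31 more)…  2040: Sun/Fri  2041: Tue/Sat ✓  2042: Wed/Sun  2043: Thu/Mon  2044: Fri/Wed  2045: Sun/Thu  2046: Mon/Fri  2047: Tue/Sat ✓  2048: Wed/Mon  2049: Fri/Tue  2050: Sat/Wed  2051: Sun/Thu  2052: Mon/Sat  2053: Wed/Sun
Both conditions hold in: 2002, 2013, 2019, 2030, 2041, 2047 — 6.

6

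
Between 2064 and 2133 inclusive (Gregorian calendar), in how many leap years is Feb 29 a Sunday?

2

Leap years in 2064–2133: 17 of them.
Feb 29 weekday advances by 5 (mod 7) from one leap year to the next four years later (or differs when a century non-leap intervenes).
Leap-day weekdays: 2064:Fri 2068:Wed 2072:Mon 2076:Sat 2080:Thu 2084:Tue 2088:Sun✓ 2092:Fri 2096:Wed 2104:Fri 2108:Wed 2112:Mon 2116:Sat 2120:Thu 2124:Tue 2128:Sun✓ 2132:Fri
Sunday: 2088, 2128 → 2.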